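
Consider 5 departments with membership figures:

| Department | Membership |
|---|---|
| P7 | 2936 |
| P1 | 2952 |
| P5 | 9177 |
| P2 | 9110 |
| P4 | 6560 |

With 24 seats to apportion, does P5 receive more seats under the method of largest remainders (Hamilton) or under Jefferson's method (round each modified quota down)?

Hamilton: P7 2, P1 3, P5 7, P2 7, P4 5.
Jefferson: P7 2, P1 2, P5 8, P2 7, P4 5.
P5 gets 7 under Hamilton and 8 under Jefferson.

Jefferson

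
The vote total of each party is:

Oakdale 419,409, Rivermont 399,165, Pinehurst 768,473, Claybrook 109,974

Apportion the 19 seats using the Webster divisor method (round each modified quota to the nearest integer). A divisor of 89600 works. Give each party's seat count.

Oakdale: 5, Rivermont: 4, Pinehurst: 9, Claybrook: 1

With modified divisor 89600: modified quotas Oakdale 4.681, Rivermont 4.455, Pinehurst 8.577, Claybrook 1.227.
Rounding to the nearest integer: Oakdale 5, Rivermont 4, Pinehurst 9, Claybrook 1 (total 19).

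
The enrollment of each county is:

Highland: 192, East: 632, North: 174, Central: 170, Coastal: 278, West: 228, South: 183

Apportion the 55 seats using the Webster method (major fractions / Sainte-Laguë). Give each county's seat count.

Standard divisor 1857/55 ≈ 33.764; standard quotas: Highland 5.687, East 18.718, North 5.153, Central 5.035, Coastal 8.234, West 6.753, South 5.420.
Rounding to the nearest integer gives Highland 6, East 19, North 5, Central 5, Coastal 8, West 7, South 5 — total 55, matching the house size, so no adjustment is needed.

Highland=6, East=19, North=5, Central=5, Coastal=8, West=7, South=5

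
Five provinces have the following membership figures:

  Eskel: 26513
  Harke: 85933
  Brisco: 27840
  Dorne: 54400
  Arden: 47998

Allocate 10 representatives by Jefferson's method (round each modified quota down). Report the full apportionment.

Eskel: 1, Harke: 4, Brisco: 1, Dorne: 2, Arden: 2

Standard divisor 242684/10 ≈ 24268.4; standard quotas: Eskel 1.092, Harke 3.541, Brisco 1.147, Dorne 2.242, Arden 1.978.
Rounding down gives 1, 3, 1, 2, 1 = 8 seats, so the divisor must be adjusted.
With modified divisor 19800: modified quotas Eskel 1.339, Harke 4.340, Brisco 1.406, Dorne 2.747, Arden 2.424.
Rounding down: Eskel 1, Harke 4, Brisco 1, Dorne 2, Arden 2 (total 10).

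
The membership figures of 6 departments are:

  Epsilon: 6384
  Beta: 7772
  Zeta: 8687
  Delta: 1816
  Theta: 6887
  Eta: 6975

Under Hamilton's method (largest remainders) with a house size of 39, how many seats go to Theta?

The standard divisor is 38521/39 ≈ 987.718.
Standard quotas: Epsilon 6.4634, Beta 7.8686, Zeta 8.7950, Delta 1.8386, Theta 6.9726, Eta 7.0617.
Lower quotas: Epsilon 6, Beta 7, Zeta 8, Delta 1, Theta 6, Eta 7 (sum 35, leaving 4 seats).
Remainders in descending order: Theta 0.9726, Beta 0.8686, Delta 0.8386, Zeta 0.7950, Epsilon 0.4634, Eta 0.0617.
Largest remainders: Theta, Beta, Delta, Zeta receive the extra seats.
Theta receives 7.

7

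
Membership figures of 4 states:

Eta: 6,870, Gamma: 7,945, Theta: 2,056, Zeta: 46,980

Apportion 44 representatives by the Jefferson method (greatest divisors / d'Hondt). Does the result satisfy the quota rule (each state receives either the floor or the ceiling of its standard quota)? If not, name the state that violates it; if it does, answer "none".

Zeta

Standard quotas: Eta 4.734, Gamma 5.475, Theta 1.417, Zeta 32.374.
Jefferson allocation: Eta 4, Gamma 5, Theta 1, Zeta 34.
Zeta has quota 32.374 (lower 32, upper 33) but receives 34 — outside the quota interval.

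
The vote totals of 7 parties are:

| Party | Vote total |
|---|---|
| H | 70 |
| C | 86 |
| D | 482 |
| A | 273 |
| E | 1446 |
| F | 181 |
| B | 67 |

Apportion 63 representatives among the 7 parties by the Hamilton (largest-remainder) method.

Standard divisor: 2605 ÷ 63 ≈ 41.349.
Standard quotas: H 1.693, C 2.080, D 11.657, A 6.602, E 34.970, F 4.377, B 1.620.
Lower quotas: H 1, C 2, D 11, A 6, E 34, F 4, B 1 (sum 59, leaving 4 seats).
Remainders in descending order: E 0.970, H 0.693, D 0.657, B 0.620, A 0.602, F 0.377, C 0.080.
Largest remainders: E, H, D, B receive the extra seats.

H=2, C=2, D=12, A=6, E=35, F=4, B=2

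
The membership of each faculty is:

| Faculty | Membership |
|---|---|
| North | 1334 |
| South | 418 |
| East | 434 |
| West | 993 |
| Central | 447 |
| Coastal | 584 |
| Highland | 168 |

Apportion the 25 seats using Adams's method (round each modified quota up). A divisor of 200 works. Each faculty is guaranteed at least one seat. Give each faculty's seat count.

With modified divisor 200: modified quotas North 6.670, South 2.090, East 2.170, West 4.965, Central 2.235, Coastal 2.920, Highland 0.840.
Rounding up: North 7, South 3, East 3, West 5, Central 3, Coastal 3, Highland 1 (total 25).

North 7, South 3, East 3, West 5, Central 3, Coastal 3, Highland 1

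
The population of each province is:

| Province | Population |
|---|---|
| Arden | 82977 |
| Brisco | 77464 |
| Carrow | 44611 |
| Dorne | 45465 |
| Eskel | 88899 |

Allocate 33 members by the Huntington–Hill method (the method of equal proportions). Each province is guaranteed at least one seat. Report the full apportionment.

Arden 8, Brisco 8, Carrow 4, Dorne 4, Eskel 9

With divisor 10259: modified quotas Arden 8.088, Brisco 7.551, Carrow 4.348, Dorne 4.432, Eskel 8.665.
Geometric-mean thresholds: Arden √(8·9)=8.485, Brisco √(7·8)=7.483, Carrow √(4·5)=4.472, Dorne √(4·5)=4.472, Eskel √(8·9)=8.485.
Each quota rounded against its threshold gives Arden 8, Brisco 8, Carrow 4, Dorne 4, Eskel 9 (total 33).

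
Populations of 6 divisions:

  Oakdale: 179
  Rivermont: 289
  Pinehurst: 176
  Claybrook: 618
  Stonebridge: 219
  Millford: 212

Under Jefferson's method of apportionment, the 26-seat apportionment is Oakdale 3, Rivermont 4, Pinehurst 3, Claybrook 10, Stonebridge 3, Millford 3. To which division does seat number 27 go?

Priority for the next seat is population ÷ (current seats + 1).
Priorities: Oakdale 44.750, Rivermont 57.800, Pinehurst 44.000, Claybrook 56.182, Stonebridge 54.750, Millford 53.000.
Highest priority: Rivermont.

Rivermont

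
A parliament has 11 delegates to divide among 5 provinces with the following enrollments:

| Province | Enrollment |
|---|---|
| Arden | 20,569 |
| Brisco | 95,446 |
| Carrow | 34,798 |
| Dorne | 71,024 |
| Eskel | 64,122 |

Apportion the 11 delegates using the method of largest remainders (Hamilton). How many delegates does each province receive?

Arden 1, Brisco 4, Carrow 1, Dorne 3, Eskel 2

The standard divisor is 285959/11 ≈ 25996.273.
Standard quotas: Arden 0.7912, Brisco 3.6715, Carrow 1.3386, Dorne 2.7321, Eskel 2.4666.
Lower quotas: Arden 0, Brisco 3, Carrow 1, Dorne 2, Eskel 2 (sum 8, leaving 3 seats).
Remainders in descending order: Arden 0.7912, Dorne 0.7321, Brisco 0.6715, Eskel 0.4666, Carrow 0.3386.
Largest remainders: Arden, Dorne, Brisco receive the extra seats.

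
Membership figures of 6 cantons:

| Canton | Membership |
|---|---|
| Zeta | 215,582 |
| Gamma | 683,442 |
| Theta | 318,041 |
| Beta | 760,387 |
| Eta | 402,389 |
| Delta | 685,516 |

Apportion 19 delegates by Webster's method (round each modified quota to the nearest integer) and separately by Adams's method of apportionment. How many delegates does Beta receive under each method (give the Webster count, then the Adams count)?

5 and 4

Webster: Zeta 1, Gamma 4, Theta 2, Beta 5, Eta 3, Delta 4.
Adams: Zeta 2, Gamma 4, Theta 2, Beta 4, Eta 3, Delta 4.
Beta gets 5 under Webster and 4 under Adams.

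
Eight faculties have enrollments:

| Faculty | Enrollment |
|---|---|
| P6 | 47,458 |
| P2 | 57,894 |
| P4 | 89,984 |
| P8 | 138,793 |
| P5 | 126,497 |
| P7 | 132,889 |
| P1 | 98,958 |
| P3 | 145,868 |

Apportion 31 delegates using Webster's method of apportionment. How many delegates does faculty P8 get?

Standard divisor 838341/31 ≈ 27043.258; standard quotas: P6 1.755, P2 2.141, P4 3.327, P8 5.132, P5 4.678, P7 4.914, P1 3.659, P3 5.394.
Rounding to the nearest integer gives P6 2, P2 2, P4 3, P8 5, P5 5, P7 5, P1 4, P3 5 — total 31, matching the house size, so no adjustment is needed.
P8 receives 5.

5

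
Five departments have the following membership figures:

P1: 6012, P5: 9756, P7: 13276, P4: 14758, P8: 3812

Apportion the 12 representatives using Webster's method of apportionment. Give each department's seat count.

Standard divisor 47614/12 ≈ 3967.833; standard quotas: P1 1.515, P5 2.459, P7 3.346, P4 3.719, P8 0.961.
Rounding to the nearest integer gives P1 2, P5 2, P7 3, P4 4, P8 1 — total 12, matching the house size, so no adjustment is needed.

P1: 2, P5: 2, P7: 3, P4: 4, P8: 1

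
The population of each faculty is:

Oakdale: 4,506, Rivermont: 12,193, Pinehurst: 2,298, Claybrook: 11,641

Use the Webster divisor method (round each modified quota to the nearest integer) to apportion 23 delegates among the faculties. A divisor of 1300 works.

With modified divisor 1300: modified quotas Oakdale 3.466, Rivermont 9.379, Pinehurst 1.768, Claybrook 8.955.
Rounding to the nearest integer: Oakdale 3, Rivermont 9, Pinehurst 2, Claybrook 9 (total 23).

Oakdale=3; Rivermont=9; Pinehurst=2; Claybrook=9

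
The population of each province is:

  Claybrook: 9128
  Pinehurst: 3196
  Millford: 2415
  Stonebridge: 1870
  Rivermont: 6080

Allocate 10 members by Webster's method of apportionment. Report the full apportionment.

Standard divisor 22689/10 ≈ 2268.9; standard quotas: Claybrook 4.023, Pinehurst 1.409, Millford 1.064, Stonebridge 0.824, Rivermont 2.680.
Rounding to the nearest integer gives Claybrook 4, Pinehurst 1, Millford 1, Stonebridge 1, Rivermont 3 — total 10, matching the house size, so no adjustment is needed.

Claybrook 4, Pinehurst 1, Millford 1, Stonebridge 1, Rivermont 3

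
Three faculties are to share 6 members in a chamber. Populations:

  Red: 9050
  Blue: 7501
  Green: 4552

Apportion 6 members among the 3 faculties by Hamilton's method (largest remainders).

Red: 3, Blue: 2, Green: 1

The standard divisor is 21103/6 ≈ 3517.167.
Standard quotas: Red 2.5731, Blue 2.1327, Green 1.2942.
Lower quotas: Red 2, Blue 2, Green 1 (sum 5, leaving 1 seat).
Remainders in descending order: Red 0.5731, Green 0.2942, Blue 0.1327.
Largest remainder: Red receives the extra seat.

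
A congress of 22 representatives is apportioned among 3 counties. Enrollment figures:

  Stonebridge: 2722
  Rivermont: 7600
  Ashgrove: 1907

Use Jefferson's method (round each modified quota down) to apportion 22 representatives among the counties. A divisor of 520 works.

Stonebridge 5, Rivermont 14, Ashgrove 3

With modified divisor 520: modified quotas Stonebridge 5.235, Rivermont 14.615, Ashgrove 3.667.
Rounding down: Stonebridge 5, Rivermont 14, Ashgrove 3 (total 22).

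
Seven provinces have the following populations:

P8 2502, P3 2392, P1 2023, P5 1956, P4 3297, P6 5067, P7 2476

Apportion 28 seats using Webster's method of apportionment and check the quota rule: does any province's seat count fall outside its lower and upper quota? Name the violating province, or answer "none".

none

Standard quotas: P8 3.554, P3 3.398, P1 2.873, P5 2.778, P4 4.683, P6 7.197, P7 3.517.
Webster allocation: P8 4, P3 3, P1 3, P5 3, P4 5, P6 7, P7 3.
Every allocation lies between the lower and upper quota.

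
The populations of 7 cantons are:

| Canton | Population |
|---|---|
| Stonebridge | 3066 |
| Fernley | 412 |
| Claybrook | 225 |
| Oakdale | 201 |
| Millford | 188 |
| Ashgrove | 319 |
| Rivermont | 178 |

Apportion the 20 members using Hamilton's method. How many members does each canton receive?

Stonebridge: 13, Fernley: 2, Claybrook: 1, Oakdale: 1, Millford: 1, Ashgrove: 1, Rivermont: 1

The standard divisor is 4589/20 ≈ 229.45.
Standard quotas: Stonebridge 13.362, Fernley 1.796, Claybrook 0.981, Oakdale 0.876, Millford 0.819, Ashgrove 1.390, Rivermont 0.776.
Lower quotas: Stonebridge 13, Fernley 1, Claybrook 0, Oakdale 0, Millford 0, Ashgrove 1, Rivermont 0 (sum 15, leaving 5 seats).
Remainders in descending order: Claybrook 0.981, Oakdale 0.876, Millford 0.819, Fernley 0.796, Rivermont 0.776, Ashgrove 0.390, Stonebridge 0.362.
Largest remainders: Claybrook, Oakdale, Millford, Fernley, Rivermont receive the extra seats.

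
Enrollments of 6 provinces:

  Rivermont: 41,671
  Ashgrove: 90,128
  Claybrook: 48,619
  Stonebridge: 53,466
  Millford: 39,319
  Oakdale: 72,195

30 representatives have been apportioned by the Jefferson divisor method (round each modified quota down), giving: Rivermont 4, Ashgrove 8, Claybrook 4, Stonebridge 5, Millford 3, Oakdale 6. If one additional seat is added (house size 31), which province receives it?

Priority for the next seat is population ÷ (current seats + 1).
Priorities: Rivermont 8334.200, Ashgrove 10014.222, Claybrook 9723.800, Stonebridge 8911.000, Millford 9829.750, Oakdale 10313.571.
Highest priority: Oakdale.

Oakdale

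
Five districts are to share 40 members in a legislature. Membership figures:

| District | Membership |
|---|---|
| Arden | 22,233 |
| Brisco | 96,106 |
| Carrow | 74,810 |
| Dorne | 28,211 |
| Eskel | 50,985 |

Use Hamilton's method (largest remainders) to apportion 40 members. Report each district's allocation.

Standard divisor: 272345 ÷ 40 ≈ 6808.625.
Standard quotas: Arden 3.2654, Brisco 14.1153, Carrow 10.9875, Dorne 4.1434, Eskel 7.4883.
Lower quotas: Arden 3, Brisco 14, Carrow 10, Dorne 4, Eskel 7 (sum 38, leaving 2 seats).
Remainders in descending order: Carrow 0.9875, Eskel 0.4883, Arden 0.2654, Dorne 0.1434, Brisco 0.1153.
Largest remainders: Carrow, Eskel receive the extra seats.

Arden: 3, Brisco: 14, Carrow: 11, Dorne: 4, Eskel: 8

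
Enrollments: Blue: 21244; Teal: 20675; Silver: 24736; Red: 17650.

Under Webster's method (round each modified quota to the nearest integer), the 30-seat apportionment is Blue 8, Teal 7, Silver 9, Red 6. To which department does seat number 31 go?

Priority for the next seat is population ÷ (current seats + 0.5).
Priorities: Blue 2499.294, Teal 2756.667, Silver 2603.789, Red 2715.385.
Highest priority: Teal.

Teal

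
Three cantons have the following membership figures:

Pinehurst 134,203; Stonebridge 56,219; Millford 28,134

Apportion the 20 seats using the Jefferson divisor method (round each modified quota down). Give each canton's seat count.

Standard divisor 218556/20 ≈ 10927.8; standard quotas: Pinehurst 12.281, Stonebridge 5.145, Millford 2.575.
Rounding down gives 12, 5, 2 = 19 seats, so the divisor must be adjusted.
With modified divisor 10000: modified quotas Pinehurst 13.420, Stonebridge 5.622, Millford 2.813.
Rounding down: Pinehurst 13, Stonebridge 5, Millford 2 (total 20).

Pinehurst 13, Stonebridge 5, Millford 2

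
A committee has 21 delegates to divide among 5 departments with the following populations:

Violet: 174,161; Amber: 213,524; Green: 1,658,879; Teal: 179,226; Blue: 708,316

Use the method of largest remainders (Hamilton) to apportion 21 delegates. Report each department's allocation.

The standard divisor is 2934106/21 ≈ 139719.333.
Standard quotas: Violet 1.2465, Amber 1.5282, Green 11.8729, Teal 1.2828, Blue 5.0696.
Lower quotas: Violet 1, Amber 1, Green 11, Teal 1, Blue 5 (sum 19, leaving 2 seats).
Remainders in descending order: Green 0.8729, Amber 0.5282, Teal 0.2828, Violet 0.2465, Blue 0.0696.
Largest remainders: Green, Amber receive the extra seats.

Violet: 1, Amber: 2, Green: 12, Teal: 1, Blue: 5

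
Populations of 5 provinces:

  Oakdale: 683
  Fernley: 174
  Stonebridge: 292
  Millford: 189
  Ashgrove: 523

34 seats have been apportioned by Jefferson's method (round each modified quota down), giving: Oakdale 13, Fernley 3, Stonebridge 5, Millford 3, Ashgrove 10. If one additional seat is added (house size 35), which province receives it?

Oakdale

Priority for the next seat is population ÷ (current seats + 1).
Priorities: Oakdale 48.786, Fernley 43.500, Stonebridge 48.667, Millford 47.250, Ashgrove 47.545.
Highest priority: Oakdale.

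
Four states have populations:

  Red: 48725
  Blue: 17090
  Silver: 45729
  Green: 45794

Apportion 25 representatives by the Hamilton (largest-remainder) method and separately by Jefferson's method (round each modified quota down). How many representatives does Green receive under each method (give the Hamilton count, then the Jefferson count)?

Hamilton: Red 8, Blue 3, Silver 7, Green 7.
Jefferson: Red 8, Blue 2, Silver 7, Green 8.
Green gets 7 under Hamilton and 8 under Jefferson.

7 and 8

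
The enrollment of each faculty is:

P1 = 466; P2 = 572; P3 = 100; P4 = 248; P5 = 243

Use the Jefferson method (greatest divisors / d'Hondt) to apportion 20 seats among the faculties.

P1=6, P2=7, P3=1, P4=3, P5=3

Standard divisor 1629/20 ≈ 81.45; standard quotas: P1 5.721, P2 7.023, P3 1.228, P4 3.045, P5 2.983.
Rounding down gives 5, 7, 1, 3, 2 = 18 seats, so the divisor must be adjusted.
With modified divisor 75: modified quotas P1 6.213, P2 7.627, P3 1.333, P4 3.307, P5 3.240.
Rounding down: P1 6, P2 7, P3 1, P4 3, P5 3 (total 20).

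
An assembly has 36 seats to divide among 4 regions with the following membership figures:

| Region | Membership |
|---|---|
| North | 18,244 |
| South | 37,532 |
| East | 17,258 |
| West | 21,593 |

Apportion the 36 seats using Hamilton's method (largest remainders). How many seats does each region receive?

North 7; South 14; East 7; West 8

The standard divisor is 94627/36 ≈ 2628.528.
Standard quotas: North 6.9408, South 14.2787, East 6.5657, West 8.2149.
Lower quotas: North 6, South 14, East 6, West 8 (sum 34, leaving 2 seats).
Remainders in descending order: North 0.9408, East 0.5657, South 0.2787, West 0.2149.
Largest remainders: North, East receive the extra seats.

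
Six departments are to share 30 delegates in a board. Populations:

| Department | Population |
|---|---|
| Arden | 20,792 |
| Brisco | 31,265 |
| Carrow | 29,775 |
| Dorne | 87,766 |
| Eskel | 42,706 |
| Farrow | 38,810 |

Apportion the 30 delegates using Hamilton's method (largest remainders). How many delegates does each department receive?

Total 251114; standard divisor 251114/30 ≈ 8370.467.
Standard quotas: Arden 2.4840, Brisco 3.7352, Carrow 3.5571, Dorne 10.4852, Eskel 5.1020, Farrow 4.6365.
Lower quotas: Arden 2, Brisco 3, Carrow 3, Dorne 10, Eskel 5, Farrow 4 (sum 27, leaving 3 seats).
Remainders in descending order: Brisco 0.7352, Farrow 0.6365, Carrow 0.5571, Dorne 0.4852, Arden 0.4840, Eskel 0.1020.
The surplus seats go to Brisco, Farrow, Carrow.

Arden 2, Brisco 4, Carrow 4, Dorne 10, Eskel 5, Farrow 5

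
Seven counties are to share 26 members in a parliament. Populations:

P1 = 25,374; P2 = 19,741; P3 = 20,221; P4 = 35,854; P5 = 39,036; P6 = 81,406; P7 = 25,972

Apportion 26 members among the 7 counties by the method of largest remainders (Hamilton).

Standard divisor: 247604 ÷ 26 ≈ 9523.231.
Standard quotas: P1 2.6644, P2 2.0729, P3 2.1233, P4 3.7649, P5 4.0990, P6 8.5481, P7 2.7272.
Lower quotas: P1 2, P2 2, P3 2, P4 3, P5 4, P6 8, P7 2 (sum 23, leaving 3 seats).
Remainders in descending order: P4 0.7649, P7 0.7272, P1 0.6644, P6 0.5481, P3 0.1233, P5 0.0990, P2 0.0729.
The surplus seats go to P4, P7, P1.

P1 3, P2 2, P3 2, P4 4, P5 4, P6 8, P7 3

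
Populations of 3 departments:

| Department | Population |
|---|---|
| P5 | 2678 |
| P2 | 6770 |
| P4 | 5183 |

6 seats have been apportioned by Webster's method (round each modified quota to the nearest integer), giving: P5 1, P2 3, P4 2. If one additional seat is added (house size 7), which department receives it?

Priority for the next seat is population ÷ (current seats + 0.5).
Priorities: P5 1785.333, P2 1934.286, P4 2073.200.
Highest priority: P4.

P4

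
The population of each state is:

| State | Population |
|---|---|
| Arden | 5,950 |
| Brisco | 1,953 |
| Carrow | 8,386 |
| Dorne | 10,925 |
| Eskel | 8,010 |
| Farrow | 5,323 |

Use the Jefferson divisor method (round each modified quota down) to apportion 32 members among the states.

Standard divisor 40547/32 ≈ 1267.094; standard quotas: Arden 4.696, Brisco 1.541, Carrow 6.618, Dorne 8.622, Eskel 6.322, Farrow 4.201.
Rounding down gives 4, 1, 6, 8, 6, 4 = 29 seats, so the divisor must be adjusted.
With modified divisor 1170: modified quotas Arden 5.085, Brisco 1.669, Carrow 7.168, Dorne 9.338, Eskel 6.846, Farrow 4.550.
Rounding down: Arden 5, Brisco 1, Carrow 7, Dorne 9, Eskel 6, Farrow 4 (total 32).

Arden 5, Brisco 1, Carrow 7, Dorne 9, Eskel 6, Farrow 4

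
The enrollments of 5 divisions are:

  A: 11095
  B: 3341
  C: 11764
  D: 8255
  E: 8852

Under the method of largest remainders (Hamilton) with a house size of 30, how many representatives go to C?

Total 43307; standard divisor 43307/30 ≈ 1443.567.
Standard quotas: A 7.6858, B 2.3144, C 8.1493, D 5.7185, E 6.1320.
Lower quotas: A 7, B 2, C 8, D 5, E 6 (sum 28, leaving 2 seats).
Remainders in descending order: D 0.7185, A 0.6858, B 0.3144, C 0.1493, E 0.1320.
Largest remainders: D, A receive the extra seats.
C receives 8.

8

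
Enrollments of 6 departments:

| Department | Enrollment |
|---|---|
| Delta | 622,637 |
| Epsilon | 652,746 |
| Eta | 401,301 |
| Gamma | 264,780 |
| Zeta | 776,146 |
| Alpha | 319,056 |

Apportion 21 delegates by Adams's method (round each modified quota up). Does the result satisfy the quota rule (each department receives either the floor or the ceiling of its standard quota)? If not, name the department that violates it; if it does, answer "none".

Standard quotas: Delta 4.306, Epsilon 4.514, Eta 2.775, Gamma 1.831, Zeta 5.367, Alpha 2.206.
Adams allocation: Delta 4, Epsilon 5, Eta 3, Gamma 2, Zeta 5, Alpha 2.
Every allocation lies between the lower and upper quota.

none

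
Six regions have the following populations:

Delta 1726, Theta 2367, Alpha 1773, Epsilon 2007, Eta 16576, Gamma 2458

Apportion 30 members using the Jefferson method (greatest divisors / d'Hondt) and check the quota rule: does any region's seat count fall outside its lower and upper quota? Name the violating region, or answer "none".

Standard quotas: Delta 1.924, Theta 2.639, Alpha 1.977, Epsilon 2.238, Eta 18.481, Gamma 2.741.
Jefferson allocation: Delta 2, Theta 2, Alpha 2, Epsilon 2, Eta 20, Gamma 2.
Eta has quota 18.481 (lower 18, upper 19) but receives 20 — outside the quota interval.

Eta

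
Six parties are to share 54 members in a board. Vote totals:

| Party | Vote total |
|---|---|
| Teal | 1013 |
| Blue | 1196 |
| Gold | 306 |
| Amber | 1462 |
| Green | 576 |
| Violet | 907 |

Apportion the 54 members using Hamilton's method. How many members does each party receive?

Total 5460; standard divisor 5460/54 ≈ 101.111.
Standard quotas: Teal 10.019, Blue 11.829, Gold 3.026, Amber 14.459, Green 5.697, Violet 8.970.
Lower quotas: Teal 10, Blue 11, Gold 3, Amber 14, Green 5, Violet 8 (sum 51, leaving 3 seats).
Remainders in descending order: Violet 0.970, Blue 0.829, Green 0.697, Amber 0.459, Gold 0.026, Teal 0.019.
Largest remainders: Violet, Blue, Green receive the extra seats.

Teal=10, Blue=12, Gold=3, Amber=14, Green=6, Violet=9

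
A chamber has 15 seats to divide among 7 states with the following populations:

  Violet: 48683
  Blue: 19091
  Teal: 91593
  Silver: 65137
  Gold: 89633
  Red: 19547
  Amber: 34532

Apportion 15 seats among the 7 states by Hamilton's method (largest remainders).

Violet 2, Blue 1, Teal 4, Silver 3, Gold 3, Red 1, Amber 1

The standard divisor is 368216/15 ≈ 24547.733.
Standard quotas: Violet 1.9832, Blue 0.7777, Teal 3.7312, Silver 2.6535, Gold 3.6514, Red 0.7963, Amber 1.4067.
Lower quotas: Violet 1, Blue 0, Teal 3, Silver 2, Gold 3, Red 0, Amber 1 (sum 10, leaving 5 seats).
Remainders in descending order: Violet 0.9832, Red 0.7963, Blue 0.7777, Teal 0.7312, Silver 0.6535, Gold 0.6514, Amber 0.4067.
The surplus seats go to Violet, Red, Blue, Teal, Silver.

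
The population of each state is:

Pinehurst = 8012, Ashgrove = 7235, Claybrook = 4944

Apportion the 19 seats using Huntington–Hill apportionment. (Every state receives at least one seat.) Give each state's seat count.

With divisor 1088: modified quotas Pinehurst 7.364, Ashgrove 6.650, Claybrook 4.544.
Geometric-mean thresholds: Pinehurst √(7·8)=7.483, Ashgrove √(6·7)=6.481, Claybrook √(4·5)=4.472.
Each quota rounded against its threshold gives Pinehurst 7, Ashgrove 7, Claybrook 5 (total 19).

Pinehurst 7, Ashgrove 7, Claybrook 5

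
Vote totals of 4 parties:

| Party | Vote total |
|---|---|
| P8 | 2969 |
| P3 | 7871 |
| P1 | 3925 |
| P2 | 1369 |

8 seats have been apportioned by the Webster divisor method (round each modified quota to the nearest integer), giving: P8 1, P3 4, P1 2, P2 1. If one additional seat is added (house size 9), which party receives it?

Priority for the next seat is population ÷ (current seats + 0.5).
Priorities: P8 1979.333, P3 1749.111, P1 1570.000, P2 912.667.
Highest priority: P8.

P8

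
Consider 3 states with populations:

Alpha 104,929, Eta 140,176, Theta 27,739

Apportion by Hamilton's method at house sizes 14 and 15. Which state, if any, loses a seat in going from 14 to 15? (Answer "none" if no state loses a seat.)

Theta

At 14 seats: Alpha 5, Eta 7, Theta 2.
At 15 seats: Alpha 6, Eta 8, Theta 1.
Theta drops from 2 to 1.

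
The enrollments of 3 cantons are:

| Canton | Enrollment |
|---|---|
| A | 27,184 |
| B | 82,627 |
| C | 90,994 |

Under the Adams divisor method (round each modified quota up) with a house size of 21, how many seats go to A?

Standard divisor 200805/21 ≈ 9562.143; standard quotas: A 2.843, B 8.641, C 9.516.
Rounding up gives 3, 9, 10 = 22 seats, so the divisor must be adjusted.
With modified divisor 10200: modified quotas A 2.665, B 8.101, C 8.921.
Rounding up: A 3, B 9, C 9 (total 21).
A receives 3.

3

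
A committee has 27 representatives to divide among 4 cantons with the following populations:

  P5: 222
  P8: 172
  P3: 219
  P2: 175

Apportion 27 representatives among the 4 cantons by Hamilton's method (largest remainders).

P5: 8; P8: 6; P3: 7; P2: 6

Total 788; standard divisor 788/27 ≈ 29.185.
Standard quotas: P5 7.607, P8 5.893, P3 7.504, P2 5.996.
Lower quotas: P5 7, P8 5, P3 7, P2 5 (sum 24, leaving 3 seats).
Remainders in descending order: P2 0.996, P8 0.893, P5 0.607, P3 0.504.
Largest remainders: P2, P8, P5 receive the extra seats.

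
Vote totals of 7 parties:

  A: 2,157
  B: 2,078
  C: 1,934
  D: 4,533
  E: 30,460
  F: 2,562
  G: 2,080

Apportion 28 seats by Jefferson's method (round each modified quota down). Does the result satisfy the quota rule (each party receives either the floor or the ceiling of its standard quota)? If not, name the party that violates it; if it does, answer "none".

Standard quotas: A 1.319, B 1.270, C 1.182, D 2.771, E 18.620, F 1.566, G 1.272.
Jefferson allocation: A 1, B 1, C 1, D 3, E 20, F 1, G 1.
E has quota 18.620 (lower 18, upper 19) but receives 20 — outside the quota interval.

E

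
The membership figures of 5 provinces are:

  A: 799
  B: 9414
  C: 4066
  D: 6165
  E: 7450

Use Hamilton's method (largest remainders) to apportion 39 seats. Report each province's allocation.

Total 27894; standard divisor 27894/39 ≈ 715.231.
Standard quotas: A 1.1171, B 13.1622, C 5.6849, D 8.6196, E 10.4162.
Lower quotas: A 1, B 13, C 5, D 8, E 10 (sum 37, leaving 2 seats).
Remainders in descending order: C 0.6849, D 0.6196, E 0.4162, B 0.1622, A 0.1171.
Largest remainders: C, D receive the extra seats.

A 1, B 13, C 6, D 9, E 10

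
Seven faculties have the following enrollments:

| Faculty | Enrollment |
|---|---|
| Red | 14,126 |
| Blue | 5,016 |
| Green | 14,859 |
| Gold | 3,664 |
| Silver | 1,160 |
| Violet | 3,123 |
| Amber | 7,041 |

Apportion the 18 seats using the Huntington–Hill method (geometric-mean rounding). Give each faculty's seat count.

With divisor 2794: modified quotas Red 5.056, Blue 1.795, Green 5.318, Gold 1.311, Silver 0.415, Violet 1.118, Amber 2.520.
Geometric-mean thresholds: Red √(5·6)=5.477, Blue √(1·2)=1.414, Green √(5·6)=5.477, Gold √(1·2)=1.414, Silver (min 1), Violet √(1·2)=1.414, Amber √(2·3)=2.449.
Each quota rounded against its threshold gives Red 5, Blue 2, Green 5, Gold 1, Silver 1, Violet 1, Amber 3 (total 18).

Red: 5, Blue: 2, Green: 5, Gold: 1, Silver: 1, Violet: 1, Amber: 3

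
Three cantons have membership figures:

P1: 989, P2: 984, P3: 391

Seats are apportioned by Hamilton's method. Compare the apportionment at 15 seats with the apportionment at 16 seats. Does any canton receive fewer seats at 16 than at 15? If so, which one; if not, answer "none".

P3

At 15 seats: P1 6, P2 6, P3 3.
At 16 seats: P1 7, P2 7, P3 2.
P3 drops from 3 to 2.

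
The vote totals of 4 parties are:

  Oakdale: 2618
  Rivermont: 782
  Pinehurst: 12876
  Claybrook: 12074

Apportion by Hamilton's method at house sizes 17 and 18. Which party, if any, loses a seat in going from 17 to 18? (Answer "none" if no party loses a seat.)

none

At 17 seats: Oakdale 2, Rivermont 0, Pinehurst 8, Claybrook 7.
At 18 seats: Oakdale 2, Rivermont 0, Pinehurst 8, Claybrook 8.
No party's allocation decreased.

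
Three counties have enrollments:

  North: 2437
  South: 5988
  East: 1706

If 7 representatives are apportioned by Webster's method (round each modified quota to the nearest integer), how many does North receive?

Standard divisor 10131/7 ≈ 1447.286; standard quotas: North 1.684, South 4.137, East 1.179.
Rounding to the nearest integer gives North 2, South 4, East 1 — total 7, matching the house size, so no adjustment is needed.
North receives 2.

2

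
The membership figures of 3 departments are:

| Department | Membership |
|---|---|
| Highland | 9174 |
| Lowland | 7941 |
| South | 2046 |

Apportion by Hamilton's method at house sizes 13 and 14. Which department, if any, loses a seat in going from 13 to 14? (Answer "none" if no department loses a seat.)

South

At 13 seats: Highland 6, Lowland 5, South 2.
At 14 seats: Highland 7, Lowland 6, South 1.
South drops from 2 to 1.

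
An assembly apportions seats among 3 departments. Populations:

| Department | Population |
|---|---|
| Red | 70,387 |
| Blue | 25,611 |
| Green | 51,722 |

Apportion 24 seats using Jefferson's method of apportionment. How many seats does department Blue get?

4

Standard divisor 147720/24 ≈ 6155; standard quotas: Red 11.436, Blue 4.161, Green 8.403.
Rounding down gives 11, 4, 8 = 23 seats, so the divisor must be adjusted.
With modified divisor 5800: modified quotas Red 12.136, Blue 4.416, Green 8.918.
Rounding down: Red 12, Blue 4, Green 8 (total 24).
Blue receives 4.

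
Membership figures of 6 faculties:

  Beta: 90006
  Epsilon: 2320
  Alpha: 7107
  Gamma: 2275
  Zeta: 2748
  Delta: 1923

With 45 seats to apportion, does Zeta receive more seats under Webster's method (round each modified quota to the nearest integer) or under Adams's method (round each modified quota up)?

Webster: Beta 38, Epsilon 1, Alpha 3, Gamma 1, Zeta 1, Delta 1.
Adams: Beta 37, Epsilon 1, Alpha 3, Gamma 1, Zeta 2, Delta 1.
Zeta gets 1 under Webster and 2 under Adams.

Adams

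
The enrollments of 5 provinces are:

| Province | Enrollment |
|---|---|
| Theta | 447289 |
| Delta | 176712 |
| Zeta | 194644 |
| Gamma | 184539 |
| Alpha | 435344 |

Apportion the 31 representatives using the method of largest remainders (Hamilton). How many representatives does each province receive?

Theta: 10; Delta: 4; Zeta: 4; Gamma: 4; Alpha: 9

Standard divisor: 1438528 ÷ 31 ≈ 46404.129.
Standard quotas: Theta 9.6390, Delta 3.8081, Zeta 4.1945, Gamma 3.9768, Alpha 9.3816.
Lower quotas: Theta 9, Delta 3, Zeta 4, Gamma 3, Alpha 9 (sum 28, leaving 3 seats).
Remainders in descending order: Gamma 0.9768, Delta 0.8081, Theta 0.6390, Alpha 0.3816, Zeta 0.1945.
Largest remainders: Gamma, Delta, Theta receive the extra seats.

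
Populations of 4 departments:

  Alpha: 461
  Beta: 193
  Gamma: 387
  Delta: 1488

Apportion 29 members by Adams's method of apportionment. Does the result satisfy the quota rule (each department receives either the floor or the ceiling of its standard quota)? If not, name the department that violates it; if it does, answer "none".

Standard quotas: Alpha 5.286, Beta 2.213, Gamma 4.438, Delta 17.063.
Adams allocation: Alpha 5, Beta 3, Gamma 5, Delta 16.
Delta has quota 17.063 (lower 17, upper 18) but receives 16 — outside the quota interval.

Delta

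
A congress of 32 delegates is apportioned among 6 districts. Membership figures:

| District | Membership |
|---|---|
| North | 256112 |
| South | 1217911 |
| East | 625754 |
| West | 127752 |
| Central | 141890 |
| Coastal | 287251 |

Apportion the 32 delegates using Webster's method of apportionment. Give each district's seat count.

North 3, South 15, East 7, West 2, Central 2, Coastal 3

Standard divisor 2656670/32 ≈ 83020.938; standard quotas: North 3.085, South 14.670, East 7.537, West 1.539, Central 1.709, Coastal 3.460.
Rounding to the nearest integer gives 3, 15, 8, 2, 2, 3 = 33 seats, so the divisor must be adjusted.
With modified divisor 83700: modified quotas North 3.060, South 14.551, East 7.476, West 1.526, Central 1.695, Coastal 3.432.
Rounding to the nearest integer: North 3, South 15, East 7, West 2, Central 2, Coastal 3 (total 32).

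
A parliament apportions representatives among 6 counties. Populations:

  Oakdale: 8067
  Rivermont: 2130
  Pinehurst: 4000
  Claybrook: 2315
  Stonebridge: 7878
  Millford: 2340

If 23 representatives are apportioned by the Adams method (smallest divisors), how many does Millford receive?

Standard divisor 26730/23 ≈ 1162.174; standard quotas: Oakdale 6.941, Rivermont 1.833, Pinehurst 3.442, Claybrook 1.992, Stonebridge 6.779, Millford 2.013.
Rounding up gives 7, 2, 4, 2, 7, 3 = 25 seats, so the divisor must be adjusted.
With modified divisor 1320: modified quotas Oakdale 6.111, Rivermont 1.614, Pinehurst 3.030, Claybrook 1.754, Stonebridge 5.968, Millford 1.773.
Rounding up: Oakdale 7, Rivermont 2, Pinehurst 4, Claybrook 2, Stonebridge 6, Millford 2 (total 23).
Millford receives 2.

2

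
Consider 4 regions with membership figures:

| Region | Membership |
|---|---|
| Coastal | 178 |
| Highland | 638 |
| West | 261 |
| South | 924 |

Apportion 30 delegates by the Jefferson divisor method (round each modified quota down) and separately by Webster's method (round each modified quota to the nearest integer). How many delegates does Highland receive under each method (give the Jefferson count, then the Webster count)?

Jefferson: Coastal 2, Highland 10, West 4, South 14.
Webster: Coastal 3, Highland 9, West 4, South 14.
Highland gets 10 under Jefferson and 9 under Webster.

10 and 9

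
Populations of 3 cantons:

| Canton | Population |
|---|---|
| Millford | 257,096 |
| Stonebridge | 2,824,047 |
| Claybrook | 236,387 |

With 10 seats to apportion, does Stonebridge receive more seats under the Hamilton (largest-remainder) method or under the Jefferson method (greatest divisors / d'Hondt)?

Hamilton: Millford 1, Stonebridge 8, Claybrook 1.
Jefferson: Millford 0, Stonebridge 10, Claybrook 0.
Stonebridge gets 8 under Hamilton and 10 under Jefferson.

Jefferson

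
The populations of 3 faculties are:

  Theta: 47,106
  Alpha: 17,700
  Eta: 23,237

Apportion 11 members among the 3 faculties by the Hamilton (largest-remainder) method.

Theta: 6; Alpha: 2; Eta: 3

The standard divisor is 88043/11 ≈ 8003.909.
Standard quotas: Theta 5.8854, Alpha 2.2114, Eta 2.9032.
Lower quotas: Theta 5, Alpha 2, Eta 2 (sum 9, leaving 2 seats).
Remainders in descending order: Eta 0.9032, Theta 0.8854, Alpha 0.2114.
Largest remainders: Eta, Theta receive the extra seats.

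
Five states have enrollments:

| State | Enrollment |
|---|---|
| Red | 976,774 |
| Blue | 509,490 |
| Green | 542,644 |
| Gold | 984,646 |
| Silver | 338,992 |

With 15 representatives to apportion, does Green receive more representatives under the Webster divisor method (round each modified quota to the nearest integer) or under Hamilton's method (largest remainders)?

Webster: Red 4, Blue 2, Green 2, Gold 5, Silver 2.
Hamilton: Red 4, Blue 2, Green 3, Gold 4, Silver 2.
Green gets 2 under Webster and 3 under Hamilton.

Hamilton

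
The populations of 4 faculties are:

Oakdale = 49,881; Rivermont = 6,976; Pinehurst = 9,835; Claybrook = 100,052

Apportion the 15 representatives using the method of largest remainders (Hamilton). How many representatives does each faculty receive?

Total 166744; standard divisor 166744/15 ≈ 11116.267.
Standard quotas: Oakdale 4.4872, Rivermont 0.6275, Pinehurst 0.8847, Claybrook 9.0005.
Lower quotas: Oakdale 4, Rivermont 0, Pinehurst 0, Claybrook 9 (sum 13, leaving 2 seats).
Remainders in descending order: Pinehurst 0.8847, Rivermont 0.6275, Oakdale 0.4872, Claybrook 0.0005.
The surplus seats go to Pinehurst, Rivermont.

Oakdale 4, Rivermont 1, Pinehurst 1, Claybrook 9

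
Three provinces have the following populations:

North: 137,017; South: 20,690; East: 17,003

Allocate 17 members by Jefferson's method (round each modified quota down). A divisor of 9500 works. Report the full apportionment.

With modified divisor 9500: modified quotas North 14.423, South 2.178, East 1.790.
Rounding down: North 14, South 2, East 1 (total 17).

North=14, South=2, East=1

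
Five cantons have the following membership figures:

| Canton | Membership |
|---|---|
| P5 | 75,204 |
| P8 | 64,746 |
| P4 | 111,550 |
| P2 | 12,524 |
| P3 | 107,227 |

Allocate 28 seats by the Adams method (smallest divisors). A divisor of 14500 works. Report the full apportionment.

With modified divisor 14500: modified quotas P5 5.186, P8 4.465, P4 7.693, P2 0.864, P3 7.395.
Rounding up: P5 6, P8 5, P4 8, P2 1, P3 8 (total 28).

P5 6, P8 5, P4 8, P2 1, P3 8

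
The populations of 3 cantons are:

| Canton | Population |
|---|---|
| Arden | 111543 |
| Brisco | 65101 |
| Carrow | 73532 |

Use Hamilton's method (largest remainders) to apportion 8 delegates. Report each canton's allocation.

The standard divisor is 250176/8 = 31272.
Standard quotas: Arden 3.5669, Brisco 2.0818, Carrow 2.3514.
Lower quotas: Arden 3, Brisco 2, Carrow 2 (sum 7, leaving 1 seat).
Remainders in descending order: Arden 0.5669, Carrow 0.3514, Brisco 0.0818.
Largest remainder: Arden receives the extra seat.

Arden 4; Brisco 2; Carrow 2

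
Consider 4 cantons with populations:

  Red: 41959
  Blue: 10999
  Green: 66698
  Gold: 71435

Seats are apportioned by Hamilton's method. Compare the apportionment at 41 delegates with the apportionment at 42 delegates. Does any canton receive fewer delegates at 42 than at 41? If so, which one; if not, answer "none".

Blue

At 41 seats: Red 9, Blue 3, Green 14, Gold 15.
At 42 seats: Red 9, Blue 2, Green 15, Gold 16.
Blue drops from 3 to 2.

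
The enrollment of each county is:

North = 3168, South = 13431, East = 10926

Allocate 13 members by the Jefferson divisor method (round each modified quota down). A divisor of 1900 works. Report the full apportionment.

North=1, South=7, East=5

With modified divisor 1900: modified quotas North 1.667, South 7.069, East 5.751.
Rounding down: North 1, South 7, East 5 (total 13).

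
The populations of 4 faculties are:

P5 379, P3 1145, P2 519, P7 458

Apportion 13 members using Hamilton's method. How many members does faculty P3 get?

6

Standard divisor: 2501 ÷ 13 ≈ 192.385.
Standard quotas: P5 1.970, P3 5.952, P2 2.698, P7 2.381.
Lower quotas: P5 1, P3 5, P2 2, P7 2 (sum 10, leaving 3 seats).
Remainders in descending order: P5 0.970, P3 0.952, P2 0.698, P7 0.381.
The surplus seats go to P5, P3, P2.
P3 receives 6.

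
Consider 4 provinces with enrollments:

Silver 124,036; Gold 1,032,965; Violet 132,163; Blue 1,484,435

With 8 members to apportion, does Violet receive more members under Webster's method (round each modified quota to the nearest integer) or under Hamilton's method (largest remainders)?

Webster: Silver 0, Gold 3, Violet 0, Blue 5.
Hamilton: Silver 0, Gold 3, Violet 1, Blue 4.
Violet gets 0 under Webster and 1 under Hamilton.

Hamilton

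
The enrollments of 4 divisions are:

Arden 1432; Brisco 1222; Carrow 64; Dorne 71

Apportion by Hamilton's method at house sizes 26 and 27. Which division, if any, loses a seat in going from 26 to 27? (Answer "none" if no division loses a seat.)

Carrow

At 26 seats: Arden 13, Brisco 11, Carrow 1, Dorne 1.
At 27 seats: Arden 14, Brisco 12, Carrow 0, Dorne 1.
Carrow drops from 1 to 0.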